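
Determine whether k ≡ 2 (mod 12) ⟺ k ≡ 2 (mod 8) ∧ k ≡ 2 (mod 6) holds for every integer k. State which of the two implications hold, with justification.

(←) If k ≡ 2 (mod 8) and k ≡ 2 (mod 6), then by the Chinese remainder theorem k ≡ 2 (mod 24). Since 2 ≡ 2 (mod 12) and 12 ∣ 24, we get k ≡ 2 (mod 12).

(→) This fails: k = 14 gives 14 ≡ 2 (mod 12) but 14 ≡ 6 (mod 8), so the conjunction on the right does not hold.

Not equivalent: only (⇐) holds.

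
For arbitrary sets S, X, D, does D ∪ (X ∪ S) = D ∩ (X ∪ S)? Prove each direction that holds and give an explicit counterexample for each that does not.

(⟹) This inclusion fails. Take S = {1}, X = ∅, D = ∅; then 1 ∈ D ∪ (X ∪ S) but 1 ∉ D ∩ (X ∪ S).

(⟸) Let x ∈ D ∩ (X ∪ S). Then either x ∈ S ∩ D and x ∉ X; or x ∈ X ∩ D and x ∉ S; or x ∈ S ∩ X ∩ D. In each case x ∈ D ∪ (X ∪ S), so D ∩ (X ∪ S) ⊆ D ∪ (X ∪ S).

The sets are not equal: only the reverse inclusion holds.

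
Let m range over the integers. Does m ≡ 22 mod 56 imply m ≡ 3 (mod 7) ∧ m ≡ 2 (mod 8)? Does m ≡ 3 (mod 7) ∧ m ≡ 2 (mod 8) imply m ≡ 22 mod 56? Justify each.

(⇒) This fails: m = 22 gives 22 ≡ 22 (mod 56) but 22 ≡ 1 (mod 7), so the conjunction on the right does not hold.

(⇐) This fails: m = 10 satisfies both congruences on the right (10 ≡ 3 mod 7 and 10 ≡ 2 mod 8) yet 10 ≡ 10 (mod 56), not 22.

Both directions fail.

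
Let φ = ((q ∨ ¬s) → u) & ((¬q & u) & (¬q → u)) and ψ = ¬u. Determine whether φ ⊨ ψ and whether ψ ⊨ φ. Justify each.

[⇒] This fails. Under s = F, q = F, u = T, the left side is true but the right side is false.

[⇐] This fails. Under s = F, q = F, u = F, the left side is false but the right side is true.

Both directions fail.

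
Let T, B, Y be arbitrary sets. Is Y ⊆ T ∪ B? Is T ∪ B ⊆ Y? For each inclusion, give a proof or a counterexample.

Forward inclusion. This inclusion fails. Take T = ∅, B = ∅, Y = {1}; then 1 ∈ Y but 1 ∉ T ∪ B.

Reverse inclusion. This inclusion fails. Take T = {1}, B = ∅, Y = ∅; then 1 ∈ T ∪ B but 1 ∉ Y.

Neither inclusion holds.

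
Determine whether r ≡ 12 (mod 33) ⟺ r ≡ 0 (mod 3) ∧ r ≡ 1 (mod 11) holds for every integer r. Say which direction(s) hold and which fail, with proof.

(→) Suppose r ≡ 12 (mod 33); write r = 33j + 12. Since 3 ∣ 33, reducing mod 3 gives r ≡ 12 ≡ 0 (mod 3); since 11 ∣ 33, reducing mod 11 gives r ≡ 12 ≡ 1 (mod 11).

(←) Conversely, if r ≡ 0 (mod 3) and r ≡ 1 (mod 11), then by the Chinese remainder theorem r ≡ 12 (mod 33). This is exactly r ≡ 12 (mod 33).

The biconditional holds.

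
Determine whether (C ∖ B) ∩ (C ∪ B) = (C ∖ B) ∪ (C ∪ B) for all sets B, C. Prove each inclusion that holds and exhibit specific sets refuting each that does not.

Forward inclusion. Let x ∈ (C ∖ B) ∩ (C ∪ B). Then x ∈ C and x ∉ B, from which x ∈ (C ∖ B) ∪ (C ∪ B).

Reverse inclusion. This inclusion fails. Take B = {1}, C = ∅; then 1 ∈ (C ∖ B) ∪ (C ∪ B) but 1 ∉ (C ∖ B) ∩ (C ∪ B).

(⊆) holds; (⊇) fails.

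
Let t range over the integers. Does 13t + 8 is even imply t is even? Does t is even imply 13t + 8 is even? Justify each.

Both directions hold.

(⟹) Suppose 13t + 8 is even. Since 13 is odd, 13t and t have the same parity, so 13t + 8 ≡ t + 8 (mod 2). As 8 is even, 13t + 8 is even exactly when t is even. Thus t is even.

(⟸) Conversely, suppose t is even; write t = 2j. Then 13t + 8 = 13·(2j) + 8 = 2·13j + 8, which is even.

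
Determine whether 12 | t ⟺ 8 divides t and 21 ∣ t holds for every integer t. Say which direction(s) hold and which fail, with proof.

[⇒] This fails: take t = 12. Certainly 12 ∣ 12, but 8 ∤ 12.

[⇐] Suppose 8 ∣ t and 21 ∣ t. Any common multiple of 8 and 21 is a multiple of their lcm; here gcd(8, 21) = 1, so lcm(8, 21) = 8·21 = 168, so 168 ∣ t. Since 12 ∣ 168, it follows that 12 ∣ t.

The forward direction fails; the converse holds.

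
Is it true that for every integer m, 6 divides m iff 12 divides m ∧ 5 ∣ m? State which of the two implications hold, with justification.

The forward direction fails; the converse holds.

(→) This fails: take m = 6. Certainly 6 ∣ 6, but 12 ∤ 6.

(←) Suppose 12 ∣ m and 5 ∣ m. Any common multiple of 12 and 5 is a multiple of their lcm; here gcd(12, 5) = 1, so lcm(12, 5) = 12·5 = 60, so 60 ∣ m. Since 6 ∣ 60, it follows that 6 ∣ m.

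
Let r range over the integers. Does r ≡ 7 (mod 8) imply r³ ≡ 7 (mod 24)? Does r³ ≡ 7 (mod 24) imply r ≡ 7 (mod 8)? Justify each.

(⟸) The residues r modulo 24 with r³ ≡ 7 (mod 24) are exactly {7}, and each is ≡ 7 (mod 8).

(⟹) This fails: take r = 15. Then 15 ≡ 7 (mod 8), but 15³ = 3375 ≡ 15 (mod 24), not 7.

Only the reverse direction holds.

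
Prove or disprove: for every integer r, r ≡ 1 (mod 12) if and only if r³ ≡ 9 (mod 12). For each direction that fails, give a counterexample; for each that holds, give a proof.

Forward direction. This fails: take r = 1. Then 1 ≡ 1 (mod 12), but 1³ = 1 ≡ 1 (mod 12), not 9.

Converse. This fails: take r = 9. Then 9³ = 729 ≡ 9 (mod 12), yet 9 ≡ 9 (mod 12), not 1.

(⇒) fails and (⇐) fails.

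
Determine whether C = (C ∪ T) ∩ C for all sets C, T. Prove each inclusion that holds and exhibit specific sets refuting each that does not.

(⊆) Let x ∈ C. Then either x ∈ C and x ∉ T; or x ∈ C ∩ T. In each case x ∈ (C ∪ T) ∩ C, so C ⊆ (C ∪ T) ∩ C.

(⊇) Let x ∈ (C ∪ T) ∩ C. Then either x ∈ C and x ∉ T; or x ∈ C ∩ T. In each case x ∈ C, so (C ∪ T) ∩ C ⊆ C.

Both inclusions hold.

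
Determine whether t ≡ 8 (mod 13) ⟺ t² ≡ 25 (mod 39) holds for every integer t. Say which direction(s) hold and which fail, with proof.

Both directions fail.

(⟹) This fails: take t = 21. Then 21 ≡ 8 (mod 13), but 21² = 441 ≡ 12 (mod 39), not 25.

(⟸) This fails: take t = 5. Then 5² = 25 ≡ 25 (mod 39), yet 5 ≡ 5 (mod 13), not 8.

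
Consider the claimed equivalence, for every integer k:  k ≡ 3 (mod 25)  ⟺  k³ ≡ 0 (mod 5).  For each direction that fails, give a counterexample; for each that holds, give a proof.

(⇒) This fails: take k = 3. Then 3 ≡ 3 (mod 25), but 3³ = 27 ≡ 2 (mod 5), not 0.

(⇐) This fails: take k = 0. Then 0³ = 0 ≡ 0 (mod 5), yet 0 ≡ 0 (mod 25), not 3.

(⇒) fails and (⇐) fails.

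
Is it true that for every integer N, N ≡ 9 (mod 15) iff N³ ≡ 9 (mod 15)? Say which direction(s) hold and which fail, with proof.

[⇐] Suppose N³ ≡ 9 (mod 15). The only residue r in {0, …, 14} with r³ ≡ 9 (mod 15) is r = 9, so N ≡ 9 (mod 15).

[⇒] Suppose N ≡ 9 (mod 15). Write N = 15j + 9. Then (15j + 9)³ = 3375j³ + 6075j² + 3645j + 729 = 15(225j³ + 405j² + 243j + 48) + 9, so N³ ≡ 9 (mod 15).

Both directions hold; the statement is true.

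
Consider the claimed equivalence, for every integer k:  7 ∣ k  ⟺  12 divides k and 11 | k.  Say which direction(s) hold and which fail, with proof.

(⇒) This fails: take k = 7. Certainly 7 ∣ 7, but 12 ∤ 7.

(⇐) This fails: take k = 132. Both 12 ∣ 132 and 11 ∣ 132, yet 132 is not a multiple of 7 (since 132 = 18·7 + 6), so 7 ∤ 132.

Neither direction holds.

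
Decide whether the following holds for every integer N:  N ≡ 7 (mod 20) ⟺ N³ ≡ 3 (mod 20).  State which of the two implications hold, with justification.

Forward direction. Suppose N ≡ 7 (mod 20). Write N = 20j + 7. Then (20j + 7)³ = 8000j³ + 8400j² + 2940j + 343 = 20(400j³ + 420j² + 147j + 17) + 3, so N³ ≡ 3 (mod 20).

Converse. Suppose N³ ≡ 3 (mod 20). The only residue r in {0, …, 19} with r³ ≡ 3 (mod 20) is r = 7, so N ≡ 7 (mod 20).

Both directions hold.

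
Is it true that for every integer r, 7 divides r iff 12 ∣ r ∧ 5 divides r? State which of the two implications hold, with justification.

(⟹) This fails: take r = 7. Certainly 7 ∣ 7, but 12 ∤ 7.

(⟸) This fails: take r = 60. Both 12 ∣ 60 and 5 ∣ 60, yet 60 is not a multiple of 7 (since 60 = 8·7 + 4), so 7 ∤ 60.

(⇒) fails and (⇐) fails.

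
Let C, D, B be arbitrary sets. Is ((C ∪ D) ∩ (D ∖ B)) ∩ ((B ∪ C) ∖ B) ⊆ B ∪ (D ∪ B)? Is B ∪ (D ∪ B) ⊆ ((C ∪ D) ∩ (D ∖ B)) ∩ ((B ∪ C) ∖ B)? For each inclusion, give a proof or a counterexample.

Forward inclusion. Let x ∈ ((C ∪ D) ∩ (D ∖ B)) ∩ ((B ∪ C) ∖ B). Then x ∈ C ∩ D and x ∉ B, from which x ∈ B ∪ (D ∪ B).

Reverse inclusion. This inclusion fails. Take C = ∅, D = {1}, B = ∅; then 1 ∈ B ∪ (D ∪ B) but 1 ∉ ((C ∪ D) ∩ (D ∖ B)) ∩ ((B ∪ C) ∖ B).

Only the forward inclusion holds.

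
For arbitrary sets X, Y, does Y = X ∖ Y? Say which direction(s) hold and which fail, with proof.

(⊆) This inclusion fails. Take X = ∅, Y = {1}; then 1 ∈ Y but 1 ∉ X ∖ Y.

(⊇) This inclusion fails. Take X = {1}, Y = ∅; then 1 ∈ X ∖ Y but 1 ∉ Y.

(⊆) fails and (⊇) fails.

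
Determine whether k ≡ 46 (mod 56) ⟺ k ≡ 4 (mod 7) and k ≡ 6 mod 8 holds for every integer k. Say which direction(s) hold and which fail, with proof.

The biconditional holds.

[⇐] If k ≡ 4 (mod 7) and k ≡ 6 (mod 8), then by the Chinese remainder theorem k ≡ 46 (mod 56). This is exactly k ≡ 46 (mod 56).

[⇒] Suppose k ≡ 46 (mod 56); write k = 56j + 46. Since 7 ∣ 56, reducing mod 7 gives k ≡ 46 ≡ 4 (mod 7); since 8 ∣ 56, reducing mod 8 gives k ≡ 46 ≡ 6 (mod 8).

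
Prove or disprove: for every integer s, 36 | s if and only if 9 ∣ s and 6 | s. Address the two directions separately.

(→) If 36 ∣ s, write s = 36q. Since 36 = 4·9, s = 9·(4q), so 9 ∣ s; and since 36 = 6·6, s = 6·(6q), so 6 ∣ s.

(←) This fails: take s = 18. Both 9 ∣ 18 and 6 ∣ 18, yet 18 is not a multiple of 36 (since 18 = 0·36 + 18), so 36 ∤ 18.

Not equivalent: only (⇒) holds.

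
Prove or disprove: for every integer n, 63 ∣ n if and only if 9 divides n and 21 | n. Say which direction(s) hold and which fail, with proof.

Both implications hold.

(→) If 63 ∣ n, write n = 63q. Since 63 = 7·9, n = 9·(7q), so 9 ∣ n; and since 63 = 3·21, n = 21·(3q), so 21 ∣ n.

(←) Suppose 9 ∣ n and 21 ∣ n. Any common multiple of 9 and 21 is a multiple of their lcm; here lcm(9, 21) = 9·21/gcd(9, 21) = 189/3 = 63, so 63 ∣ n.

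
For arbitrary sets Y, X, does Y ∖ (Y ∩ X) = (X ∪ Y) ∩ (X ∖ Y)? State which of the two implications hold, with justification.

(⊆) This inclusion fails. Take Y = {1}, X = ∅; then 1 ∈ Y ∖ (Y ∩ X) but 1 ∉ (X ∪ Y) ∩ (X ∖ Y).

(⊇) This inclusion fails. Take Y = ∅, X = {1}; then 1 ∈ (X ∪ Y) ∩ (X ∖ Y) but 1 ∉ Y ∖ (Y ∩ X).

(⊆) fails and (⊇) fails.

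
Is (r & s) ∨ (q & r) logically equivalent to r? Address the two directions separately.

The forward direction holds; the converse fails.

Forward direction. Assume the antecedent. If q is true, the antecedent forces (q = T, s = F, r = T) or (q = T, s = T, r = T), and r holds there. If q is false, the antecedent forces (q = F, s = T, r = T), and r holds there. Either way r holds.

Converse. This fails. Under q = F, s = F, r = T, the left side is false but the right side is true.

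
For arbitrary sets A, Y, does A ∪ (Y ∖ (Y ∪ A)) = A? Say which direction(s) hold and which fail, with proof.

Reverse inclusion. Let x ∈ A. Then either x ∈ A and x ∉ Y; or x ∈ A ∩ Y. In each case x ∈ A ∪ (Y ∖ (Y ∪ A)), so A ⊆ A ∪ (Y ∖ (Y ∪ A)).

Forward inclusion. Let x ∈ A ∪ (Y ∖ (Y ∪ A)). Then either x ∈ A and x ∉ Y; or x ∈ A ∩ Y. In each case x ∈ A, so A ∪ (Y ∖ (Y ∪ A)) ⊆ A.

Both inclusions hold; the sets are equal.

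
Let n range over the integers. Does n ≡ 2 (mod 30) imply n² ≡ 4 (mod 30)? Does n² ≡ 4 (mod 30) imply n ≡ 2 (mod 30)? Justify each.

(⇒) holds; (⇐) fails.

(⇒) Suppose n ≡ 2 (mod 30). Write n = 30j + 2. Then (30j + 2)² = 900j² + 120j + 4 = 30(30j² + 4j) + 4, so n² ≡ 4 (mod 30).

(⇐) This fails: take n = 8. Then 8² = 64 ≡ 4 (mod 30), yet 8 ≡ 8 (mod 30), not 2.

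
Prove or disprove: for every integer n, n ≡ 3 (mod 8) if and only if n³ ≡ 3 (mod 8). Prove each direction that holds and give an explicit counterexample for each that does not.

Forward direction. Suppose n ≡ 3 (mod 8). Write n = 8j + 3. Then (8j + 3)³ = 512j³ + 576j² + 216j + 27 = 8(64j³ + 72j² + 27j + 3) + 3, so n³ ≡ 3 (mod 8).

Converse. Suppose n³ ≡ 3 (mod 8). The only residue r in {0, …, 7} with r³ ≡ 3 (mod 8) is r = 3, so n ≡ 3 (mod 8).

Both directions hold; the statement is true.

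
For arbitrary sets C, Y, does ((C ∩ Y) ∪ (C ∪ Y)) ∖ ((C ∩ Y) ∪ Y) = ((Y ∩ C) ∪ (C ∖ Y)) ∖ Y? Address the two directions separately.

(⊆) Let x ∈ ((C ∩ Y) ∪ (C ∪ Y)) ∖ ((C ∩ Y) ∪ Y). Then x ∈ C and x ∉ Y, from which x ∈ ((Y ∩ C) ∪ (C ∖ Y)) ∖ Y.

(⊇) Let x ∈ ((Y ∩ C) ∪ (C ∖ Y)) ∖ Y. Then x ∈ C and x ∉ Y, from which x ∈ ((C ∩ Y) ∪ (C ∪ Y)) ∖ ((C ∩ Y) ∪ Y).

The two sets are equal.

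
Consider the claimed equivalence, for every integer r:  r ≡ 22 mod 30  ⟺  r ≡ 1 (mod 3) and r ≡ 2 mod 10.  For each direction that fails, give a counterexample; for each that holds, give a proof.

Both directions hold; the statement is true.

[⇒] Suppose r ≡ 22 (mod 30); write r = 30j + 22. Since 3 ∣ 30, reducing mod 3 gives r ≡ 22 ≡ 1 (mod 3); since 10 ∣ 30, reducing mod 10 gives r ≡ 22 ≡ 2 (mod 10).

[⇐] Conversely, if r ≡ 1 (mod 3) and r ≡ 2 (mod 10), then by the Chinese remainder theorem r ≡ 22 (mod 30). This is exactly r ≡ 22 (mod 30).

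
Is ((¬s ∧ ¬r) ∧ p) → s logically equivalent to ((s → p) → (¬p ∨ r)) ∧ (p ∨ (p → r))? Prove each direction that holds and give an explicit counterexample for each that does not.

(⟸) Assume the antecedent. If r is true, ((¬s ∧ ¬r) ∧ p) → s reduces to true regardless of the other variables. If r is false, the antecedent forces (r = F, p = F, s = F) or (r = F, p = F, s = T), and ((¬s ∧ ¬r) ∧ p) → s holds there. Either way ((¬s ∧ ¬r) ∧ p) → s holds.

(⟹) This fails. Under r = F, p = T, s = T, the left side is true but the right side is false.

Only the reverse direction holds.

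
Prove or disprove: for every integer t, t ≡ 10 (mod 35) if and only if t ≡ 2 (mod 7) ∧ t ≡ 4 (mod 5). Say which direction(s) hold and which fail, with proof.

(⇒) This fails: t = 10 gives 10 ≡ 10 (mod 35) but 10 ≡ 3 (mod 7), so the conjunction on the right does not hold.

(⇐) This fails: t = 9 satisfies both congruences on the right (9 ≡ 2 mod 7 and 9 ≡ 4 mod 5) yet 9 ≡ 9 (mod 35), not 10.

Neither direction holds.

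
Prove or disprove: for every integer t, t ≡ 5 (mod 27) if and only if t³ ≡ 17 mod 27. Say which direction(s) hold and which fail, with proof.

Only the forward direction holds.

(⟹) Suppose t ≡ 5 (mod 27). Write t = 27j + 5. Then (27j + 5)³ = 19683j³ + 10935j² + 2025j + 125 = 27(729j³ + 405j² + 75j + 4) + 17, so t³ ≡ 17 (mod 27).

(⟸) This fails: take t = 14. Then 14³ = 2744 ≡ 17 (mod 27), yet 14 ≡ 14 (mod 27), not 5.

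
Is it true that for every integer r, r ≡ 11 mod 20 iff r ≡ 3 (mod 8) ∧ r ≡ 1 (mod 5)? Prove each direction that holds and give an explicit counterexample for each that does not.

Only the converse holds.

(⟸) If r ≡ 3 (mod 8) and r ≡ 1 (mod 5), then by the Chinese remainder theorem r ≡ 11 (mod 40). Since 11 ≡ 11 (mod 20) and 20 ∣ 40, we get r ≡ 11 (mod 20).

(⟹) This fails: r = 31 gives 31 ≡ 11 (mod 20) but 31 ≡ 7 (mod 8), so the conjunction on the right does not hold.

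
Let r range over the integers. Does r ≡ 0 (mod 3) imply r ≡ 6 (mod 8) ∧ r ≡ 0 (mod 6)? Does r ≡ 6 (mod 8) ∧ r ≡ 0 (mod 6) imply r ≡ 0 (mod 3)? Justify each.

(⇒) fails; (⇐) holds.

[⇒] This fails: r = 0 gives 0 ≡ 0 (mod 3) but 0 ≡ 0 (mod 8), so the conjunction on the right does not hold.

[⇐] Conversely, if r ≡ 6 (mod 8) and r ≡ 0 (mod 6), then by the Chinese remainder theorem r ≡ 6 (mod 24). Since 6 ≡ 0 (mod 3) and 3 ∣ 24, we get r ≡ 0 (mod 3).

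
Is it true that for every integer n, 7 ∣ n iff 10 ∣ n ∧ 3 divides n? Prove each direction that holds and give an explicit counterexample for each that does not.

Both directions fail.

(⇒) This fails: take n = 7. Certainly 7 ∣ 7, but 10 ∤ 7.

(⇐) This fails: take n = 30. Both 10 ∣ 30 and 3 ∣ 30, yet 30 is not a multiple of 7 (since 30 = 4·7 + 2), so 7 ∤ 30.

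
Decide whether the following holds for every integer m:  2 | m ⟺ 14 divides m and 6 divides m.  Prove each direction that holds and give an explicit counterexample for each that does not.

(⇒) fails; (⇐) holds.

(→) This fails: take m = 2. Certainly 2 ∣ 2, but 14 ∤ 2.

(←) Suppose 14 ∣ m and 6 ∣ m. Any common multiple of 14 and 6 is a multiple of their lcm; here lcm(14, 6) = 14·6/gcd(14, 6) = 84/2 = 42, so 42 ∣ m. Since 2 ∣ 42, it follows that 2 ∣ m.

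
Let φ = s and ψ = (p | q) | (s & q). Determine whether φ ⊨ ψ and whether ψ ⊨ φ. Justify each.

(⇒) fails and (⇐) fails.

(→) This fails. Under s = T, p = F, q = F, the left side is true but the right side is false.

(←) This fails. Under s = F, p = T, q = F, the left side is false but the right side is true.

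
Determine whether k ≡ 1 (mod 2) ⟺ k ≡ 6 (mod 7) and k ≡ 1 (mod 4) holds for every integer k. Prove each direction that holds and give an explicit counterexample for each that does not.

(⇒) This fails: k = 1 gives 1 ≡ 1 (mod 2) but 1 ≡ 1 (mod 7), so the conjunction on the right does not hold.

(⇐) Conversely, if k ≡ 6 (mod 7) and k ≡ 1 (mod 4), then by the Chinese remainder theorem k ≡ 13 (mod 28). Since 13 ≡ 1 (mod 2) and 2 ∣ 28, we get k ≡ 1 (mod 2).

The forward direction fails; the converse holds.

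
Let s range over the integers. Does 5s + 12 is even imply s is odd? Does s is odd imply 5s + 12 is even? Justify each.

(→) This fails: s = 2 gives 5s + 12 = 22, which is even, but 2 is even, not odd.

(←) This also fails: s = 7 is odd, but 5s + 12 = 47 is odd, not even.

(⇒) fails and (⇐) fails.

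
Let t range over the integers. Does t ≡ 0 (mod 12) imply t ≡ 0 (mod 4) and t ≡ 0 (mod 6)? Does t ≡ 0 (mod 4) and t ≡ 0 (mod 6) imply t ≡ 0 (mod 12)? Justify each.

[⇒] Suppose t ≡ 0 (mod 12); write t = 12j + 0. Since 4 ∣ 12, reducing mod 4 gives t ≡ 0 (mod 4); since 6 ∣ 12, reducing mod 6 gives t ≡ 0 (mod 6).

[⇐] Conversely, if t ≡ 0 (mod 4) and t ≡ 0 (mod 6), then by the Chinese remainder theorem t ≡ 0 (mod 12). This is exactly t ≡ 0 (mod 12).

Both directions hold; the statement is true.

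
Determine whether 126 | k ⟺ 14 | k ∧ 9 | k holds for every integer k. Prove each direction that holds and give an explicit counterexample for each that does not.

Both directions hold.

Converse. Suppose 14 ∣ k and 9 ∣ k. Any common multiple of 14 and 9 is a multiple of their lcm; here gcd(14, 9) = 1, so lcm(14, 9) = 14·9 = 126, so 126 ∣ k.

Forward direction. If 126 ∣ k, write k = 126q. Since 126 = 9·14, k = 14·(9q), so 14 ∣ k; and since 126 = 14·9, k = 9·(14q), so 9 ∣ k.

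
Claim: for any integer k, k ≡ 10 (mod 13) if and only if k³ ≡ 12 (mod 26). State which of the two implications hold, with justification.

Forward direction. This fails: take k = 23. Then 23 ≡ 10 (mod 13), but 23³ = 12167 ≡ 25 (mod 26), not 12.

Converse. This fails: take k = 4. Then 4³ = 64 ≡ 12 (mod 26), yet 4 ≡ 4 (mod 13), not 10.

Neither direction holds.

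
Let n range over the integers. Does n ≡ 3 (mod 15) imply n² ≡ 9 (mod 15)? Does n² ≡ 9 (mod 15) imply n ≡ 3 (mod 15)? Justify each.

[⇒] Suppose n ≡ 3 (mod 15). Write n = 15j + 3. Then (15j + 3)² = 225j² + 90j + 9 = 15(15j² + 6j) + 9, so n² ≡ 9 (mod 15).

[⇐] This fails: take n = 12. Then 12² = 144 ≡ 9 (mod 15), yet 12 ≡ 12 (mod 15), not 3.

The forward direction holds; the converse fails.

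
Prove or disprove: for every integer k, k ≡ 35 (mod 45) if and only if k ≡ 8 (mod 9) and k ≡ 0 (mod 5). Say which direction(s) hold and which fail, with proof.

Both directions hold.

(⟹) Suppose k ≡ 35 (mod 45); write k = 45j + 35. Since 9 ∣ 45, reducing mod 9 gives k ≡ 35 ≡ 8 (mod 9); since 5 ∣ 45, reducing mod 5 gives k ≡ 35 ≡ 0 (mod 5).

(⟸) Conversely, if k ≡ 8 (mod 9) and k ≡ 0 (mod 5), then by the Chinese remainder theorem k ≡ 35 (mod 45). This is exactly k ≡ 35 (mod 45).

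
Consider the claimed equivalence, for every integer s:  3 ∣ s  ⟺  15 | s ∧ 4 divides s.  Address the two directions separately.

Only the converse holds.

(⟹) This fails: take s = 3. Certainly 3 ∣ 3, but 15 ∤ 3.

(⟸) Suppose 15 ∣ s and 4 ∣ s. Any common multiple of 15 and 4 is a multiple of their lcm; here gcd(15, 4) = 1, so lcm(15, 4) = 15·4 = 60, so 60 ∣ s. Since 3 ∣ 60, it follows that 3 ∣ s.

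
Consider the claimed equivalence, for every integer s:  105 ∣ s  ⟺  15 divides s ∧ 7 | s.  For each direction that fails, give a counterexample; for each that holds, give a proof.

Both directions hold; the statement is true.

(→) If 105 ∣ s, write s = 105q. Since 105 = 7·15, s = 15·(7q), so 15 ∣ s; and since 105 = 15·7, s = 7·(15q), so 7 ∣ s.

(←) Suppose 15 ∣ s and 7 ∣ s. Any common multiple of 15 and 7 is a multiple of their lcm; here gcd(15, 7) = 1, so lcm(15, 7) = 15·7 = 105, so 105 ∣ s.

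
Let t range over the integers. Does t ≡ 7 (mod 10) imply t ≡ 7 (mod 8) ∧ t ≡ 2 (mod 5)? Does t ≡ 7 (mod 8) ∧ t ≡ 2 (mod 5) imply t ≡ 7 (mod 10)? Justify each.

Only the reverse direction holds.

(→) This fails: t = 17 gives 17 ≡ 7 (mod 10) but 17 ≡ 1 (mod 8), so the conjunction on the right does not hold.

(←) Conversely, if t ≡ 7 (mod 8) and t ≡ 2 (mod 5), then by the Chinese remainder theorem t ≡ 7 (mod 40). Since 7 ≡ 7 (mod 10) and 10 ∣ 40, we get t ≡ 7 (mod 10).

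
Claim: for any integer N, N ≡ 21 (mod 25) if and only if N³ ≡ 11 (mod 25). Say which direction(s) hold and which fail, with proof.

[⇒] Suppose N ≡ 21 (mod 25). Write N = 25j + 21. Then (25j + 21)³ = 15625j³ + 39375j² + 33075j + 9261 = 25(625j³ + 1575j² + 1323j + 370) + 11, so N³ ≡ 11 (mod 25).

[⇐] Conversely, suppose N³ ≡ 11 (mod 25). The only residue r in {0, …, 24} with r³ ≡ 11 (mod 25) is r = 21, so N ≡ 21 (mod 25).

Both directions hold.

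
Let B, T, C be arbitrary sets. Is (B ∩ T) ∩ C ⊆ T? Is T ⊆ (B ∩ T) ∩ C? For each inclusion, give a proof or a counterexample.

Only the forward inclusion holds.

Reverse inclusion. This inclusion fails. Take B = ∅, T = {1}, C = ∅; then 1 ∈ T but 1 ∉ (B ∩ T) ∩ C.

Forward inclusion. Let x ∈ (B ∩ T) ∩ C. Then x ∈ B ∩ T ∩ C, from which x ∈ T.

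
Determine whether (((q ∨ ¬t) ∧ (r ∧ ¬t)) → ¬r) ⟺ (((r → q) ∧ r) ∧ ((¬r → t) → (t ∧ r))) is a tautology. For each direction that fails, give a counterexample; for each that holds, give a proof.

(⇒) This fails. Under q = F, r = F, t = F, the left side is true but the right side is false.

(⇐) Assume the antecedent. If q is true, the antecedent forces (q = T, r = T, t = T), and ((q ∨ ¬t) ∧ (r ∧ ¬t)) → ¬r holds there. If q is false, the antecedent cannot hold. Either way ((q ∨ ¬t) ∧ (r ∧ ¬t)) → ¬r holds.

The forward direction fails; the converse holds.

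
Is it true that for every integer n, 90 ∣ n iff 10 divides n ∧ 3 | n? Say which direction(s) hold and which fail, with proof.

Only the forward implication holds.

(→) If 90 ∣ n, write n = 90q. Since 90 = 9·10, n = 10·(9q), so 10 ∣ n; and since 90 = 30·3, n = 3·(30q), so 3 ∣ n.

(←) This fails: take n = 30. Both 10 ∣ 30 and 3 ∣ 30, yet 30 is not a multiple of 90 (since 30 = 0·90 + 30), so 90 ∤ 30.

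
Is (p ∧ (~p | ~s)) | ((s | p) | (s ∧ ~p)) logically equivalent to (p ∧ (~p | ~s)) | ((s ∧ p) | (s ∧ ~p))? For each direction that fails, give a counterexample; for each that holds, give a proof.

Equivalent; both directions hold.

Forward direction. Assume the antecedent. If s is true, the consequent reduces to true regardless of the other variables. If s is false, the antecedent forces (s = F, p = T), and the consequent holds there. Either way the consequent holds.

Converse. Assume the antecedent. If s is true, the consequent reduces to true regardless of the other variables. If s is false, the antecedent forces (s = F, p = T), and the consequent holds there. Either way the consequent holds.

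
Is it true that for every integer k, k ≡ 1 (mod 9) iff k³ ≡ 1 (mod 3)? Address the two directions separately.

Only the forward direction holds.

(←) This fails: take k = 4. Then 4³ = 64 ≡ 1 (mod 3), yet 4 ≡ 4 (mod 9), not 1.

(→) Suppose k ≡ 1 (mod 9). Then k³ ≡ 1³ = 1 (mod 9), and since 3 ∣ 9, also k³ ≡ 1 (mod 3).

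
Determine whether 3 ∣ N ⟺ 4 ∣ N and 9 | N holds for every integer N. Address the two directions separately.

The forward direction fails; the converse holds.

(→) This fails: take N = 3. Certainly 3 ∣ 3, but 4 ∤ 3.

(←) Suppose 4 ∣ N and 9 ∣ N. Any common multiple of 4 and 9 is a multiple of their lcm; here gcd(4, 9) = 1, so lcm(4, 9) = 4·9 = 36, so 36 ∣ N. Since 3 ∣ 36, it follows that 3 ∣ N.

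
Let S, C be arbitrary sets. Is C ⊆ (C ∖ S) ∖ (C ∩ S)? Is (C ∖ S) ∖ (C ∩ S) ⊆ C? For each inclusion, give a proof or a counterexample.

Only the reverse inclusion holds.

(⟸) Let x ∈ (C ∖ S) ∖ (C ∩ S). Then x ∈ C and x ∉ S, from which x ∈ C.

(⟹) This inclusion fails. Take S = {1}, C = {1}; then 1 ∈ C but 1 ∉ (C ∖ S) ∖ (C ∩ S).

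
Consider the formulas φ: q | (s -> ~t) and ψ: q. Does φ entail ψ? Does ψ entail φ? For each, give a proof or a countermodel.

Not equivalent: only (⇐) holds.

Forward direction. This fails. Under s = F, t = F, q = F, the left side is true but the right side is false.

Converse. Assume the antecedent. If s is true, the antecedent forces (s = T, t = F, q = T) or (s = T, t = T, q = T), and q | (s -> ~t) holds there. If s is false, q | (s -> ~t) reduces to true regardless of the other variables. Either way q | (s -> ~t) holds.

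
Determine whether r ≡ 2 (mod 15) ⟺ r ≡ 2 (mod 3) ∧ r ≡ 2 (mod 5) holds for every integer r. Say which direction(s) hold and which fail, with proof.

(⟹) Suppose r ≡ 2 (mod 15); write r = 15j + 2. Since 3 ∣ 15, reducing mod 3 gives r ≡ 2 (mod 3); since 5 ∣ 15, reducing mod 5 gives r ≡ 2 (mod 5).

(⟸) Conversely, if r ≡ 2 (mod 3) and r ≡ 2 (mod 5), then by the Chinese remainder theorem r ≡ 2 (mod 15). This is exactly r ≡ 2 (mod 15).

The biconditional holds.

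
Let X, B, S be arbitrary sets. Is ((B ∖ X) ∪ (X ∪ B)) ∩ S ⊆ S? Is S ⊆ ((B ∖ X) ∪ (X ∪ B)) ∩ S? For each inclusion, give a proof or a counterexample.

The sets are not equal: only the forward inclusion holds.

(⊆) Let x ∈ ((B ∖ X) ∪ (X ∪ B)) ∩ S. Then either x ∈ X ∩ S and x ∉ B; or x ∈ B ∩ S and x ∉ X; or x ∈ X ∩ B ∩ S. In each case x ∈ S, so ((B ∖ X) ∪ (X ∪ B)) ∩ S ⊆ S.

(⊇) This inclusion fails. Take X = ∅, B = ∅, S = {1}; then 1 ∈ S but 1 ∉ ((B ∖ X) ∪ (X ∪ B)) ∩ S.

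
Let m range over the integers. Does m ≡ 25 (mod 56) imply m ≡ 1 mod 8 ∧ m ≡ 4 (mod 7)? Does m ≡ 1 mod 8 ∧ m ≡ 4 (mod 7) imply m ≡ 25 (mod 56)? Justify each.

Both directions hold; the statement is true.

(⟸) If m ≡ 1 (mod 8) and m ≡ 4 (mod 7), then by the Chinese remainder theorem m ≡ 25 (mod 56). This is exactly m ≡ 25 (mod 56).

(⟹) Suppose m ≡ 25 (mod 56); write m = 56j + 25. Since 8 ∣ 56, reducing mod 8 gives m ≡ 25 ≡ 1 (mod 8); since 7 ∣ 56, reducing mod 7 gives m ≡ 25 ≡ 4 (mod 7).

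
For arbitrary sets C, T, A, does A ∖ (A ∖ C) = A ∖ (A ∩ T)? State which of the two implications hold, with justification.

Neither inclusion holds.

(⊆) This inclusion fails. Take C = {1}, T = {1}, A = {1}; then 1 ∈ A ∖ (A ∖ C) but 1 ∉ A ∖ (A ∩ T).

(⊇) This inclusion fails. Take C = ∅, T = ∅, A = {1}; then 1 ∈ A ∖ (A ∩ T) but 1 ∉ A ∖ (A ∖ C).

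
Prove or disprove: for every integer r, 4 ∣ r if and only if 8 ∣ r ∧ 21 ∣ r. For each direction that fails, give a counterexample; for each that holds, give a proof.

(→) This fails: take r = 4. Certainly 4 ∣ 4, but 8 ∤ 4.

(←) Suppose 8 ∣ r and 21 ∣ r. Any common multiple of 8 and 21 is a multiple of their lcm; here gcd(8, 21) = 1, so lcm(8, 21) = 8·21 = 168, so 168 ∣ r. Since 4 ∣ 168, it follows that 4 ∣ r.

(⇒) fails; (⇐) holds.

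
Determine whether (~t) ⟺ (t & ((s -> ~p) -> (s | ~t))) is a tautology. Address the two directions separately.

Forward direction. This fails. Under t = F, s = F, p = F, the left side is true but the right side is false.

Converse. This fails. Under t = T, s = T, p = F, the left side is false but the right side is true.

(⇒) fails and (⇐) fails.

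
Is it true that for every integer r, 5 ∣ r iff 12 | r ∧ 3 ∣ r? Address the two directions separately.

Both directions fail.

(→) This fails: take r = 5. Certainly 5 ∣ 5, but 12 ∤ 5.

(←) This fails: take r = 12. Both 12 ∣ 12 and 3 ∣ 12, yet 12 is not a multiple of 5 (since 12 = 2·5 + 2), so 5 ∤ 12.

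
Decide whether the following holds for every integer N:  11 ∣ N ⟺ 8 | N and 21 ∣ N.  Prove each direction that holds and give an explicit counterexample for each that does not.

(⟹) This fails: take N = 11. Certainly 11 ∣ 11, but 8 ∤ 11.

(⟸) This fails: take N = 168. Both 8 ∣ 168 and 21 ∣ 168, yet 168 is not a multiple of 11 (since 168 = 15·11 + 3), so 11 ∤ 168.

Neither direction holds.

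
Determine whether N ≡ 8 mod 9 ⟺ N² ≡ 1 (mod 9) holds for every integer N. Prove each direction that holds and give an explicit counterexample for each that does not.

(⟸) This fails: take N = 1. Then 1² = 1 ≡ 1 (mod 9), yet 1 ≡ 1 (mod 9), not 8.

(⟹) Suppose N ≡ 8 mod 9. Write N = 9j + 8. Then (9j + 8)² = 81j² + 144j + 64 = 9(9j² + 16j + 7) + 1, so N² ≡ 1 (mod 9).

Not equivalent: only (⇒) holds.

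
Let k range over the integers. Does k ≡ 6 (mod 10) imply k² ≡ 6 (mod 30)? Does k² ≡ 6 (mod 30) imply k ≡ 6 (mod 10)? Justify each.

(⇒) fails and (⇐) fails.

[⇒] This fails: take k = 16. Then 16 ≡ 6 (mod 10), but 16² = 256 ≡ 16 (mod 30), not 6.

[⇐] This fails: take k = 24. Then 24² = 576 ≡ 6 (mod 30), yet 24 ≡ 4 (mod 10), not 6.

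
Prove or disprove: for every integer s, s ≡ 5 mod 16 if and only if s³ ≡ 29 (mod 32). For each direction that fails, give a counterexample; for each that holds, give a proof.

(⟸) The residues r modulo 32 with r³ ≡ 29 (mod 32) are exactly {5}, and each is ≡ 5 (mod 16).

(⟹) This fails: take s = 21. Then 21 ≡ 5 (mod 16), but 21³ = 9261 ≡ 13 (mod 32), not 29.

The forward direction fails; the converse holds.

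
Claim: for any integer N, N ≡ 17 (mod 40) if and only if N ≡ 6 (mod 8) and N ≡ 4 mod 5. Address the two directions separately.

Neither implication holds.

Forward direction. This fails: N = 17 gives 17 ≡ 17 (mod 40) but 17 ≡ 1 (mod 8), so the conjunction on the right does not hold.

Converse. This fails: N = 14 satisfies both congruences on the right (14 ≡ 6 mod 8 and 14 ≡ 4 mod 5) yet 14 ≡ 14 (mod 40), not 17.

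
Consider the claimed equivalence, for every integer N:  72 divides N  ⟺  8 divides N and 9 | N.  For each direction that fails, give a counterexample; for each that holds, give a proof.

[⇒] If 72 ∣ N, write N = 72q. Since 72 = 9·8, N = 8·(9q), so 8 ∣ N; and since 72 = 8·9, N = 9·(8q), so 9 ∣ N.

[⇐] Suppose 8 ∣ N and 9 ∣ N. Any common multiple of 8 and 9 is a multiple of their lcm; here gcd(8, 9) = 1, so lcm(8, 9) = 8·9 = 72, so 72 ∣ N.

Both directions hold; the statement is true.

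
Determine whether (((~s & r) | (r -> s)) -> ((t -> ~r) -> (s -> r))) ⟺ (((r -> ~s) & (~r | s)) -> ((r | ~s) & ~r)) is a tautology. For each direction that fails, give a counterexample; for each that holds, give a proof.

Forward direction. Assume the antecedent. If r is true, the consequent reduces to true regardless of the other variables. If r is false, the antecedent forces (r = F, s = F, t = F) or (r = F, s = F, t = T), and the consequent holds there. Either way the consequent holds.

Converse. Assume the antecedent. If r is true, the consequent reduces to true regardless of the other variables. If r is false, the antecedent forces (r = F, s = F, t = F) or (r = F, s = F, t = T), and the consequent holds there. Either way the consequent holds.

Both directions hold; the statement is true.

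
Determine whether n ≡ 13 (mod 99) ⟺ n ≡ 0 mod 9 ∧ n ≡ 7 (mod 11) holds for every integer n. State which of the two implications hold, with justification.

[⇒] This fails: n = 13 gives 13 ≡ 13 (mod 99) but 13 ≡ 4 (mod 9), so the conjunction on the right does not hold.

[⇐] This fails: n = 18 satisfies both congruences on the right (18 ≡ 0 mod 9 and 18 ≡ 7 mod 11) yet 18 ≡ 18 (mod 99), not 13.

Neither direction holds.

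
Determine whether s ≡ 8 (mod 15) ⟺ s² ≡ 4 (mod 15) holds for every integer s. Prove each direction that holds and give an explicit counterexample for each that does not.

(⟹) Suppose s ≡ 8 (mod 15). Write s = 15j + 8. Then (15j + 8)² = 225j² + 240j + 64 = 15(15j² + 16j + 4) + 4, so s² ≡ 4 (mod 15).

(⟸) This fails: take s = 2. Then 2² = 4 ≡ 4 (mod 15), yet 2 ≡ 2 (mod 15), not 8.

Not equivalent: only (⇒) holds.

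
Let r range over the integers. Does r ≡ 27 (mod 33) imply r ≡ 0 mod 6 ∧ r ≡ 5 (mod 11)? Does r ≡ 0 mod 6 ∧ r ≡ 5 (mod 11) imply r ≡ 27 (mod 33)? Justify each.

[⇒] This fails: r = 27 gives 27 ≡ 27 (mod 33) but 27 ≡ 3 (mod 6), so the conjunction on the right does not hold.

[⇐] Conversely, if r ≡ 0 (mod 6) and r ≡ 5 (mod 11), then by the Chinese remainder theorem r ≡ 60 (mod 66). Since 60 ≡ 27 (mod 33) and 33 ∣ 66, we get r ≡ 27 (mod 33).

Not equivalent: only (⇐) holds.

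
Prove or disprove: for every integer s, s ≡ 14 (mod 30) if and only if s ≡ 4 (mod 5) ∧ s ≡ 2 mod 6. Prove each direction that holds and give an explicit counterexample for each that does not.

Both directions hold; the statement is true.

Converse. If s ≡ 4 (mod 5) and s ≡ 2 (mod 6), then by the Chinese remainder theorem s ≡ 14 (mod 30). This is exactly s ≡ 14 (mod 30).

Forward direction. Suppose s ≡ 14 (mod 30); write s = 30j + 14. Since 5 ∣ 30, reducing mod 5 gives s ≡ 14 ≡ 4 (mod 5); since 6 ∣ 30, reducing mod 6 gives s ≡ 14 ≡ 2 (mod 6).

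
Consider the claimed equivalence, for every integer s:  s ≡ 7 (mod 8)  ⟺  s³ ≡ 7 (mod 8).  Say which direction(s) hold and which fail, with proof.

Forward direction. Suppose s ≡ 7 (mod 8). Write s = 8j + 7. Then (8j + 7)³ = 512j³ + 1344j² + 1176j + 343 = 8(64j³ + 168j² + 147j + 42) + 7, so s³ ≡ 7 (mod 8).

Converse. Suppose s³ ≡ 7 (mod 8). The only residue r in {0, …, 7} with r³ ≡ 7 (mod 8) is r = 7, so s ≡ 7 (mod 8).

Both implications hold.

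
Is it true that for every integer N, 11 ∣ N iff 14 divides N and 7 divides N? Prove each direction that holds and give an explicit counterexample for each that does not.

(→) This fails: take N = 11. Certainly 11 ∣ 11, but 14 ∤ 11.

(←) This fails: take N = 14. Both 14 ∣ 14 and 7 ∣ 14, yet 14 is not a multiple of 11 (since 14 = 1·11 + 3), so 11 ∤ 14.

Neither implication holds.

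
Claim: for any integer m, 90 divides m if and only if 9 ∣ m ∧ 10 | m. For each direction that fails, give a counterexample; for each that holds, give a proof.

The biconditional holds.

(⟹) If 90 ∣ m, write m = 90q. Since 90 = 10·9, m = 9·(10q), so 9 ∣ m; and since 90 = 9·10, m = 10·(9q), so 10 ∣ m.

(⟸) Suppose 9 ∣ m and 10 ∣ m. Any common multiple of 9 and 10 is a multiple of their lcm; here gcd(9, 10) = 1, so lcm(9, 10) = 9·10 = 90, so 90 ∣ m.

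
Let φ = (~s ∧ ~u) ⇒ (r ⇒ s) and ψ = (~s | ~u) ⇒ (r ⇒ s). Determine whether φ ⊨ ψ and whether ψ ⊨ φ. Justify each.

[⇒] This fails. Under s = F, u = T, r = T, the left side is true but the right side is false.

[⇐] Assume the antecedent. If s is true, (~s ∧ ~u) ⇒ (r ⇒ s) reduces to true regardless of the other variables. If s is false, the antecedent forces (s = F, u = F, r = F) or (s = F, u = T, r = F), and (~s ∧ ~u) ⇒ (r ⇒ s) holds there. Either way (~s ∧ ~u) ⇒ (r ⇒ s) holds.

Only the converse holds.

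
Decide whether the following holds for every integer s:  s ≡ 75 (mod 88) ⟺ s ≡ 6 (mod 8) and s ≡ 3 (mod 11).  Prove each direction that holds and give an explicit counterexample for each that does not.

Neither direction holds.

(→) This fails: s = 75 gives 75 ≡ 75 (mod 88) but 75 ≡ 3 (mod 8), so the conjunction on the right does not hold.

(←) This fails: s = 14 satisfies both congruences on the right (14 ≡ 6 mod 8 and 14 ≡ 3 mod 11) yet 14 ≡ 14 (mod 88), not 75.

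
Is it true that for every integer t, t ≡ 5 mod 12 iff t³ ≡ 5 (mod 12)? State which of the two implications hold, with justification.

Both directions hold; the statement is true.

Converse. For the converse, argue contrapositively. If t ≢ 5 (mod 12), then t is congruent to one of 0, 1, 2, 3, 4, 6, 7, 8, 9, 10, 11 modulo 12, and these give t³ ≡ 0, 1, 8, 3, 4, 0, 7, 8, 9, 4, 11 respectively — never 5.

Forward direction. Suppose t ≡ 5 mod 12. Write t = 12j + 5. Then (12j + 5)³ = 1728j³ + 2160j² + 900j + 125 = 12(144j³ + 180j² + 75j + 10) + 5, so t³ ≡ 5 (mod 12).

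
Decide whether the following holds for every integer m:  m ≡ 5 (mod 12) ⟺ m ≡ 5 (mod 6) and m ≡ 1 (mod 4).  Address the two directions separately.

The biconditional holds.

(⟹) Suppose m ≡ 5 (mod 12); write m = 12j + 5. Since 6 ∣ 12, reducing mod 6 gives m ≡ 5 (mod 6); since 4 ∣ 12, reducing mod 4 gives m ≡ 5 ≡ 1 (mod 4).

(⟸) Conversely, if m ≡ 5 (mod 6) and m ≡ 1 (mod 4), then by the Chinese remainder theorem m ≡ 5 (mod 12). This is exactly m ≡ 5 (mod 12).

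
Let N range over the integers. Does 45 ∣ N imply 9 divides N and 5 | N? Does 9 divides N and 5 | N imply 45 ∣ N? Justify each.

(⟹) If 45 ∣ N, write N = 45q. Since 45 = 5·9, N = 9·(5q), so 9 ∣ N; and since 45 = 9·5, N = 5·(9q), so 5 ∣ N.

(⟸) Suppose 9 ∣ N and 5 ∣ N. Any common multiple of 9 and 5 is a multiple of their lcm; here gcd(9, 5) = 1, so lcm(9, 5) = 9·5 = 45, so 45 ∣ N.

Equivalent; both directions hold.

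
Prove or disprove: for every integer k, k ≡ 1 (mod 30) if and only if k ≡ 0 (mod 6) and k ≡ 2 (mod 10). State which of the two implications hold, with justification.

(⟹) This fails: k = 1 gives 1 ≡ 1 (mod 30) but 1 ≡ 1 (mod 6), so the conjunction on the right does not hold.

(⟸) This fails: k = 12 satisfies both congruences on the right (12 ≡ 0 mod 6 and 12 ≡ 2 mod 10) yet 12 ≡ 12 (mod 30), not 1.

Both directions fail.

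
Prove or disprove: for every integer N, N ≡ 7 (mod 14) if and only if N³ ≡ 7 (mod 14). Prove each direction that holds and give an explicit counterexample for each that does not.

(⇒) Suppose N ≡ 7 (mod 14). Write N = 14j + 7. Then (14j + 7)³ = 2744j³ + 4116j² + 2058j + 343 = 14(196j³ + 294j² + 147j + 24) + 7, so N³ ≡ 7 (mod 14).

(⇐) Conversely, suppose N³ ≡ 7 (mod 14). The only residue r in {0, …, 13} with r³ ≡ 7 (mod 14) is r = 7, so N ≡ 7 (mod 14).

Both directions hold; the statement is true.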